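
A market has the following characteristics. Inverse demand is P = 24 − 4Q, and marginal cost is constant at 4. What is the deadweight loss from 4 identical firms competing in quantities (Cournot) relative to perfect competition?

DWL = 2

Competitive firms price at marginal cost: P = 4, giving Q = 5.
With 4 symmetric Cournot firms, each firm's FOC gives 24 − 20q = 4, so q = 1, Q = 4·1 = 4, and P = 8.
DWL is the triangle between Q = 4 and Q = 5: ½·(5 − 4)·(8 − 4) = 2.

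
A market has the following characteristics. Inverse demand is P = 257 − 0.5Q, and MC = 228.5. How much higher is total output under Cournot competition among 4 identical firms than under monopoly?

Total output rises by 17.1

Monopoly sets MR = MC: 257 − Q = 228.5 ⇒ Q = 28.5, P = 257 − 0.5·28.5 = 242.75.
Cournot with 4 identical firms: the symmetric best-response condition is 257 − 2.5q = 228.5. Each firm produces q = 11.4, total output Q = 45.6, price P = 234.2.
Change in total output: 45.6 − 28.5 = 17.1.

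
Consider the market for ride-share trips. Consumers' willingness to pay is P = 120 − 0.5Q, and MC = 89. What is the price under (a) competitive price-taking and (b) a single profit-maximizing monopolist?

Under competition P = MC = 89, so Q = (120 − 89)/0.5 = 62.
The monopolist equates marginal revenue to marginal cost: 120 − Q = 89, so Q = 31. From demand, P = 104.5.

Competition: P = 89; Monopoly: P = 104.5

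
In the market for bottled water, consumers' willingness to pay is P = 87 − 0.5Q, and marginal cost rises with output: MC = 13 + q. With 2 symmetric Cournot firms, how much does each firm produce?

Cournot with 2 identical firms: the symmetric best-response condition is 87 − 1.5q = 13 + q. Each firm produces q = 29.6, total output Q = 59.2, price P = 57.4.

q_i = 29.6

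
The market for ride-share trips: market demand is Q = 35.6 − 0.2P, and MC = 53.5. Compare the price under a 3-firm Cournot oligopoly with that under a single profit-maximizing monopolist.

Inverting demand: P = 178 − 5Q.
With 3 symmetric Cournot firms, each firm's FOC gives 178 − 20q = 53.5, so q = 6.225, Q = 3·6.225 = 18.675, and P = 84.625.
Monopoly sets MR = MC: 178 − 10Q = 53.5 ⇒ Q = 12.45, P = 178 − 5·12.45 = 115.75.

Cournot: P = 84.625; Monopoly: P = 115.75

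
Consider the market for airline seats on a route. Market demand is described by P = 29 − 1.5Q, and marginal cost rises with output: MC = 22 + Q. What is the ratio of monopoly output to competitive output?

A monopolist chooses Q where MR = MC. MR = 29 − 3Q; setting this equal to 22 + Q gives Q = 1.75 and P = 26.375.
Competitive equilibrium sets price equal to marginal cost: 29 − 1.5Q = 22 + Q, so Q = 2.8 and P = 24.8.
Ratio Q_m/Q_c = 1.75/2.8 = 0.625.

Q_m/Q_c = 0.625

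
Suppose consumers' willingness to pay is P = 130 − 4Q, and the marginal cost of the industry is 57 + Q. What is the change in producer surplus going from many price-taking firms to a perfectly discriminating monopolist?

Under competition P = MC: 130 − 4Q = 57 + Q ⇒ Q = 14.6, P = 71.6.
PS = P·Q − VC(Q) = 71.6·14.6 − (57·14.6 + ½·1·14.6²) = 106.58.
Under first-degree price discrimination the firm charges each unit its demand price and produces up to where P = MC, i.e. Q = 14.6. Consumer surplus is zero; producer surplus equals total surplus.
PS = ½·(130 − 57)·14.6 = 532.9.
Change in producer surplus: 532.9 − 106.58 = 426.32.

PS rises by 426.32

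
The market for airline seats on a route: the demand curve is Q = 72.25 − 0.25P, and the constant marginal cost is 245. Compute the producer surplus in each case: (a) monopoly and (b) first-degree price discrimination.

Monopoly: PS = 121; Perfect PD: PS = 242

Inverting demand: P = 289 − 4Q.
The monopolist equates marginal revenue to marginal cost: 289 − 8Q = 245, so Q = 5.5. From demand, P = 267.
PS = (267 − 245)·5.5 = 121.
With perfect price discrimination, output is the efficient level Q = 11 (where demand meets MC), but every buyer pays their willingness to pay: CS = 0 and PS = total surplus.
PS = ½·(289 − 245)·11 = 242.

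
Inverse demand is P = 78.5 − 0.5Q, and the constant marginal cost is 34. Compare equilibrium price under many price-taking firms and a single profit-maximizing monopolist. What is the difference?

P rises by 22.25

Competitive firms price at marginal cost: P = 34, giving Q = 89.
The monopolist equates marginal revenue to marginal cost: 78.5 − Q = 34, so Q = 44.5. From demand, P = 56.25.
Change in equilibrium price: 56.25 − 34 = 22.25.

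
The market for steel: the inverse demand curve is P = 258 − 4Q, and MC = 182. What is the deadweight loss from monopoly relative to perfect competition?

Under competition P = MC = 182, so Q = (258 − 182)/4 = 19.
Monopoly sets MR = MC: 258 − 8Q = 182 ⇒ Q = 9.5, P = 258 − 4·9.5 = 220.
DWL is the triangle between Q = 9.5 and Q = 19: ½·(19 − 9.5)·(220 − 182) = 180.5.

DWL = 180.5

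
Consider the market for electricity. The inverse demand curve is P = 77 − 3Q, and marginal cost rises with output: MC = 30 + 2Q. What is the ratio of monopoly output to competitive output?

Q_m/Q_c = 0.625

A monopolist chooses Q where MR = MC. MR = 77 − 6Q; setting this equal to 30 + 2Q gives Q = 5.875 and P = 59.375.
Competitive equilibrium sets price equal to marginal cost: 77 − 3Q = 30 + 2Q, so Q = 9.4 and P = 48.8.
Ratio Q_m/Q_c = 5.875/9.4 = 0.625.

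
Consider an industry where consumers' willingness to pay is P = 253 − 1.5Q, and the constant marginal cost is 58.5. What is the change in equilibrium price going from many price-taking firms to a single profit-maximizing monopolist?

Equilibrium price rises by 97.25

Perfect competition: P = MC = 58.5, so 253 − 1.5Q = 58.5 and Q = 389/3.
A monopolist chooses Q where MR = MC. MR = 253 − 3Q; setting this equal to 58.5 gives Q = 389/6 and P = 155.75.
Change in equilibrium price: 155.75 − 58.5 = 97.25.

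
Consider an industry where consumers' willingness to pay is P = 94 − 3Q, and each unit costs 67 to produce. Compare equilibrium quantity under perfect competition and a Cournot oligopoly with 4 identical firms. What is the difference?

Under competition P = MC = 67, so Q = (94 − 67)/3 = 9.
With 4 symmetric Cournot firms, each firm's FOC gives 94 − 15q = 67, so q = 1.8, Q = 4·1.8 = 7.2, and P = 72.4.
Change in equilibrium quantity: 7.2 − 9 = −1.8.

Equilibrium quantity falls by 1.8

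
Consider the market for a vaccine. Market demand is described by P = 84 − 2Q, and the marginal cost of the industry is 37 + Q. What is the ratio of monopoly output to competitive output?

Q_m/Q_c = 0.6

A monopolist chooses Q where MR = MC. MR = 84 − 4Q; setting this equal to 37 + Q gives Q = 9.4 and P = 65.2.
Under competition P = MC: 84 − 2Q = 37 + Q ⇒ Q = 47/3, P = 158/3.
Ratio Q_m/Q_c = 9.4/(47/3) = 0.6.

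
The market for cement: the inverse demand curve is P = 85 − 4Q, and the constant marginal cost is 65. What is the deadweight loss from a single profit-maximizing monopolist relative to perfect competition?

Under competition P = MC = 65, so Q = (85 − 65)/4 = 5.
A monopolist chooses Q where MR = MC. MR = 85 − 8Q; setting this equal to 65 gives Q = 2.5 and P = 75.
DWL is the triangle between Q = 2.5 and Q = 5: ½·(5 − 2.5)·(75 − 65) = 12.5.

DWL = 12.5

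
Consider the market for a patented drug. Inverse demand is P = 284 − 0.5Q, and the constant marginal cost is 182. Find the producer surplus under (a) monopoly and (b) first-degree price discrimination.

Monopoly: PS = 5202; Perfect PD: PS = 10404

The monopolist equates marginal revenue to marginal cost: 284 − Q = 182, so Q = 102. From demand, P = 233.
PS = (233 − 182)·102 = 5202.
With perfect price discrimination, output is the efficient level Q = 204 (where demand meets MC), but every buyer pays their willingness to pay: CS = 0 and PS = total surplus.
PS = ½·(284 − 182)·204 = 10404.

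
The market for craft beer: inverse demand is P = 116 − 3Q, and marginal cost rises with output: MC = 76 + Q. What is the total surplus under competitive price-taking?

TS = 200

Competitive equilibrium sets price equal to marginal cost: 116 − 3Q = 76 + Q, so Q = 10 and P = 86.
CS = ½·(116 − 86)·10 = 150; PS = (86·10 − 76·10 − ½·1·10²) = 50; TS = 200.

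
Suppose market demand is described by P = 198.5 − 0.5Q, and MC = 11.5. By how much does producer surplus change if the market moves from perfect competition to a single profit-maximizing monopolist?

PS rises by 17484.5

Competitive firms price at marginal cost: P = 11.5, giving Q = 374.
PS = (11.5 − 11.5)·374 = 0.
Monopoly sets MR = MC: 198.5 − Q = 11.5 ⇒ Q = 187, P = 198.5 − 0.5·187 = 105.
PS = (105 − 11.5)·187 = 17484.5.
Change in producer surplus: 17484.5 − 0 = 17484.5.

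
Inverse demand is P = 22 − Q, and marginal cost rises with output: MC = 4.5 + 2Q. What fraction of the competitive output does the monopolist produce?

Q_m/Q_c = 0.75

A monopolist chooses Q where MR = MC. MR = 22 − 2Q; setting this equal to 4.5 + 2Q gives Q = 4.375 and P = 17.625.
Under competition P = MC: 22 − Q = 4.5 + 2Q ⇒ Q = 35/6, P = 97/6.
Ratio Q_m/Q_c = 4.375/(35/6) = 0.75.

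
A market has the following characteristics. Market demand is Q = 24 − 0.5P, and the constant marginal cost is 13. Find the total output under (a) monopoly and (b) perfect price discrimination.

Inverting demand: P = 48 − 2Q.
A monopolist chooses Q where MR = MC. MR = 48 − 4Q; setting this equal to 13 gives Q = 8.75 and P = 30.5.
A perfectly discriminating monopolist sells every unit with P(Q) ≥ MC(Q), so output equals the competitive quantity Q = 17.5. Each buyer pays their reservation price, so CS = 0 and the firm captures all surplus.

Monopoly: Q = 8.75; Perfect PD: Q = 17.5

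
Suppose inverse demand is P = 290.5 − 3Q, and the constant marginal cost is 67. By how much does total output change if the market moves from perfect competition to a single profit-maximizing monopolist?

Q falls by 37.25

Perfect competition: P = MC = 67, so 290.5 − 3Q = 67 and Q = 74.5.
Monopoly sets MR = MC: 290.5 − 6Q = 67 ⇒ Q = 37.25, P = 290.5 − 3·37.25 = 178.75.
Change in total output: 37.25 − 74.5 = −37.25.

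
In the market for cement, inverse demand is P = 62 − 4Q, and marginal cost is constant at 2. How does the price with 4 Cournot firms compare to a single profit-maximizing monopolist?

Cournot: P = 14; Monopoly: P = 32

With 4 symmetric Cournot firms, each firm's FOC gives 62 − 20q = 2, so q = 3, Q = 4·3 = 12, and P = 14.
A monopolist chooses Q where MR = MC. MR = 62 − 8Q; setting this equal to 2 gives Q = 7.5 and P = 32.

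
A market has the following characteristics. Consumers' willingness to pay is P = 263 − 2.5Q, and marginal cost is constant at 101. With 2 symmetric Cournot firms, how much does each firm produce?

With 2 symmetric Cournot firms, each firm's FOC gives 263 − 7.5q = 101, so q = 21.6, Q = 2·21.6 = 43.2, and P = 155.

q_i = 21.6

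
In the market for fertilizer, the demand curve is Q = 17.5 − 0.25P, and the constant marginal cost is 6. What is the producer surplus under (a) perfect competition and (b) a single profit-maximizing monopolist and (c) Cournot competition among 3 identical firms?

Competition: PS = 0; Monopoly: PS = 256; Cournot: PS = 192

Inverting demand: P = 70 − 4Q.
Perfect competition: P = MC = 6, so 70 − 4Q = 6 and Q = 16.
PS = (6 − 6)·16 = 0.
The monopolist equates marginal revenue to marginal cost: 70 − 8Q = 6, so Q = 8. From demand, P = 38.
PS = (38 − 6)·8 = 256.
In a 3-firm Cournot equilibrium, symmetry and the first-order condition give q = (70 − 6)/(16) = 4. So Q = 12 and P = 22.
PS = (22 − 6)·12 = 192.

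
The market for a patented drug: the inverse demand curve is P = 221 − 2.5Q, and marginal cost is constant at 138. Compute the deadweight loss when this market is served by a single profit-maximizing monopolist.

DWL = 344.45

Perfect competition: P = MC = 138, so 221 − 2.5Q = 138 and Q = 33.2.
Monopoly sets MR = MC: 221 − 5Q = 138 ⇒ Q = 16.6, P = 221 − 2.5·16.6 = 179.5.
DWL is the triangle between Q = 16.6 and Q = 33.2: ½·(33.2 − 16.6)·(179.5 − 138) = 344.45.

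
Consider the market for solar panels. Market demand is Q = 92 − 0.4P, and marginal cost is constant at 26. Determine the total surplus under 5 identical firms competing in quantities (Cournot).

TS = 8092

Inverting demand: P = 230 − 2.5Q.
Cournot with 5 identical firms: the symmetric best-response condition is 230 − 15q = 26. Each firm produces q = 13.6, total output Q = 68, price P = 60.
CS = ½·(230 − 60)·68 = 5780; PS = (60 − 26)·68 = 2312; TS = 8092.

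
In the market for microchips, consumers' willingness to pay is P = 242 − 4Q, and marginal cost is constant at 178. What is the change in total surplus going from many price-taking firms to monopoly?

Perfect competition: P = MC = 178, so 242 − 4Q = 178 and Q = 16.
CS = ½·(242 − 178)·16 = 512; PS = (178 − 178)·16 = 0; TS = 512.
The monopolist equates marginal revenue to marginal cost: 242 − 8Q = 178, so Q = 8. From demand, P = 210.
CS = ½·(242 − 210)·8 = 128; PS = (210 − 178)·8 = 256; TS = 384.
Change in total surplus: 384 − 512 = −128.

TS falls by 128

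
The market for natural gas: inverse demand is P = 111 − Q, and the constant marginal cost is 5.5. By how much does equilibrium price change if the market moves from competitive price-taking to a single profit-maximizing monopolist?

Under competition P = MC = 5.5, so Q = (111 − 5.5)/1 = 105.5.
A monopolist chooses Q where MR = MC. MR = 111 − 2Q; setting this equal to 5.5 gives Q = 52.75 and P = 58.25.
Change in equilibrium price: 58.25 − 5.5 = 52.75.

P rises by 52.75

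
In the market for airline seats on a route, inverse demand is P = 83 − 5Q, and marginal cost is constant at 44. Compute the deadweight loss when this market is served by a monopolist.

DWL = 38.025

Under competition P = MC = 44, so Q = (83 − 44)/5 = 7.8.
A monopolist chooses Q where MR = MC. MR = 83 − 10Q; setting this equal to 44 gives Q = 3.9 and P = 63.5.
DWL is the triangle between Q = 3.9 and Q = 7.8: ½·(7.8 − 3.9)·(63.5 − 44) = 38.025.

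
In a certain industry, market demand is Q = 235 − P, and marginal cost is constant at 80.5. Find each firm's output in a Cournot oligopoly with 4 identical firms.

q_i = 30.9

Inverting demand: P = 235 − Q.
With 4 symmetric Cournot firms, each firm's FOC gives 235 − 5q = 80.5, so q = 30.9, Q = 4·30.9 = 123.6, and P = 111.4.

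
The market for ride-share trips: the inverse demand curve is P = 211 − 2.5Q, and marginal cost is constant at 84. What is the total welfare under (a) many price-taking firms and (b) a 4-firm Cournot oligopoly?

Competition: TS = 3225.8; Cournot: TS = 3096.768

Perfect competition: P = MC = 84, so 211 − 2.5Q = 84 and Q = 50.8.
CS = ½·(211 − 84)·50.8 = 3225.8; PS = (84 − 84)·50.8 = 0; TS = 3225.8.
In a 4-firm Cournot equilibrium, symmetry and the first-order condition give q = (211 − 84)/(12.5) = 10.16. So Q = 40.64 and P = 109.4.
CS = ½·(211 − 109.4)·40.64 = 2064.512; PS = (109.4 − 84)·40.64 = 1032.256; TS = 3096.768.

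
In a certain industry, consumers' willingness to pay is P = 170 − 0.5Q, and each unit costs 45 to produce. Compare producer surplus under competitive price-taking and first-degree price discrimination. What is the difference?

PS rises by 15625

Competitive firms price at marginal cost: P = 45, giving Q = 250.
PS = (45 − 45)·250 = 0.
Under first-degree price discrimination the firm charges each unit its demand price and produces up to where P = MC, i.e. Q = 250. Consumer surplus is zero; producer surplus equals total surplus.
PS = ½·(170 − 45)·250 = 15625.
Change in producer surplus: 15625 − 0 = 15625.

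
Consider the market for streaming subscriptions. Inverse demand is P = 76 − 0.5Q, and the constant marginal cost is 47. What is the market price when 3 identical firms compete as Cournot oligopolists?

In a 3-firm Cournot equilibrium, symmetry and the first-order condition give q = (76 − 47)/(2) = 14.5. So Q = 43.5 and P = 54.25.

P = 54.25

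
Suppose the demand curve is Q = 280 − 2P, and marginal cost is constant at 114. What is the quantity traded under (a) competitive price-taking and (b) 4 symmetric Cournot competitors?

Inverting demand: P = 140 − 0.5Q.
Perfect competition: P = MC = 114, so 140 − 0.5Q = 114 and Q = 52.
Cournot with 4 identical firms: the symmetric best-response condition is 140 − 2.5q = 114. Each firm produces q = 10.4, total output Q = 41.6, price P = 119.2.

Competition: Q = 52; Cournot: Q = 41.6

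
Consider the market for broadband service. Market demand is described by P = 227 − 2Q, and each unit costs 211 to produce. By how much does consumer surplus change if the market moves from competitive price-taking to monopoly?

Under competition P = MC = 211, so Q = (227 − 211)/2 = 8.
CS = ½·(227 − 211)·8 = 64.
The monopolist equates marginal revenue to marginal cost: 227 − 4Q = 211, so Q = 4. From demand, P = 219.
CS = ½·(227 − 219)·4 = 16.
Change in consumer surplus: 16 − 64 = −48.

CS falls by 48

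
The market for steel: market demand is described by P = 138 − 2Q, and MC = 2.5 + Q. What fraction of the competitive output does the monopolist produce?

Q_m/Q_c = 0.6

A monopolist chooses Q where MR = MC. MR = 138 − 4Q; setting this equal to 2.5 + Q gives Q = 27.1 and P = 83.8.
Under competition P = MC: 138 − 2Q = 2.5 + Q ⇒ Q = 271/6, P = 143/3.
Ratio Q_m/Q_c = 27.1/(271/6) = 0.6.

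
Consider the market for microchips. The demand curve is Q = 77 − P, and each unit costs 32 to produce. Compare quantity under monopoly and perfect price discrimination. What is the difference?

Quantity rises by 22.5

Inverting demand: P = 77 − Q.
Monopoly sets MR = MC: 77 − 2Q = 32 ⇒ Q = 22.5, P = 77 − 22.5 = 54.5.
With perfect price discrimination, output is the efficient level Q = 45 (where demand meets MC), but every buyer pays their willingness to pay: CS = 0 and PS = total surplus.
Change in quantity: 45 − 22.5 = 22.5.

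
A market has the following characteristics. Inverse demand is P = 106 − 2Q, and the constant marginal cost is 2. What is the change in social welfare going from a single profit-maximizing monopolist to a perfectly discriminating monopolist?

TS rises by 676

A monopolist chooses Q where MR = MC. MR = 106 − 4Q; setting this equal to 2 gives Q = 26 and P = 54.
CS = ½·(106 − 54)·26 = 676; PS = (54 − 2)·26 = 1352; TS = 2028.
A perfectly discriminating monopolist sells every unit with P(Q) ≥ MC(Q), so output equals the competitive quantity Q = 52. Each buyer pays their reservation price, so CS = 0 and the firm captures all surplus.
TS = 2704 (equal to competitive TS).
Change in social welfare: 2704 − 2028 = 676.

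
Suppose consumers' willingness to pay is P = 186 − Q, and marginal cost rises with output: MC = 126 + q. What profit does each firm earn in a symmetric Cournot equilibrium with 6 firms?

π_i = 84.375

In a 6-firm Cournot equilibrium, symmetry and the first-order condition give q = (186 − 126)/(8) = 7.5. So Q = 45 and P = 141.
Each firm's profit = 141·7.5 − (126·7.5 + ½·1·7.5²) = 84.375.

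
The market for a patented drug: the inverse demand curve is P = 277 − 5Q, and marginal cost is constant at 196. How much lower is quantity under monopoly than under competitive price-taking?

Q falls by 8.1

Perfect competition: P = MC = 196, so 277 − 5Q = 196 and Q = 16.2.
The monopolist equates marginal revenue to marginal cost: 277 − 10Q = 196, so Q = 8.1. From demand, P = 236.5.
Change in quantity: 8.1 − 16.2 = −8.1.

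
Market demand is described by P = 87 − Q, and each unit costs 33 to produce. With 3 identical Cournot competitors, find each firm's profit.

In a 3-firm Cournot equilibrium, symmetry and the first-order condition give q = (87 − 33)/(4) = 13.5. So Q = 40.5 and P = 46.5.
Each firm's profit = (46.5 − 33)·13.5 = 182.25.

π_i = 182.25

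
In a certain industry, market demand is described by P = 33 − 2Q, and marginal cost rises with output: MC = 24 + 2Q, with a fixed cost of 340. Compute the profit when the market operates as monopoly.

Profit = −333.25

Monopoly sets MR = MC: 33 − 4Q = 24 + 2Q ⇒ Q = 1.5, P = 33 − 2·1.5 = 30.
Profit = 30·1.5 − (24·1.5 + ½·2·1.5²) − 340 = −333.25.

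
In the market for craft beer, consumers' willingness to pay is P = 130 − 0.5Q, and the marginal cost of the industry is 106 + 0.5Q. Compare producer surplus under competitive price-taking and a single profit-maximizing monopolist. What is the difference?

Under competition P = MC: 130 − 0.5Q = 106 + 0.5Q ⇒ Q = 24, P = 118.
PS = P·Q − VC(Q) = 118·24 − (106·24 + ½·0.5·24²) = 144.
The monopolist equates marginal revenue to marginal cost: 130 − Q = 106 + 0.5Q, so Q = 16. From demand, P = 122.
PS = P·Q − VC(Q) = 122·16 − (106·16 + ½·0.5·16²) = 192.
Change in producer surplus: 192 − 144 = 48.

PS rises by 48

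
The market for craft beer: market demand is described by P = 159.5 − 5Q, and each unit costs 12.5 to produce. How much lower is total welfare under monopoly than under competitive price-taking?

TS falls by 540.225

Competitive firms price at marginal cost: P = 12.5, giving Q = 29.4.
CS = ½·(159.5 − 12.5)·29.4 = 2160.9; PS = (12.5 − 12.5)·29.4 = 0; TS = 2160.9.
A monopolist chooses Q where MR = MC. MR = 159.5 − 10Q; setting this equal to 12.5 gives Q = 14.7 and P = 86.
CS = ½·(159.5 − 86)·14.7 = 540.225; PS = (86 − 12.5)·14.7 = 1080.45; TS = 1620.675.
Change in total welfare: 1620.675 − 2160.9 = −540.225.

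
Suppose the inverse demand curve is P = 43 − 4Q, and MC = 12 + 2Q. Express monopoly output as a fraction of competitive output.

Q_m/Q_c = 0.6

Monopoly sets MR = MC: 43 − 8Q = 12 + 2Q ⇒ Q = 3.1, P = 43 − 4·3.1 = 30.6.
Competitive equilibrium sets price equal to marginal cost: 43 − 4Q = 12 + 2Q, so Q = 31/6 and P = 67/3.
Ratio Q_m/Q_c = 3.1/(31/6) = 0.6.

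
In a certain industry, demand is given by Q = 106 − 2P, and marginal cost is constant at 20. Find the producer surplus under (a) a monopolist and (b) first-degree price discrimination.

Monopoly: PS = 544.5; Perfect PD: PS = 1089

Inverting demand: P = 53 − 0.5Q.
A monopolist chooses Q where MR = MC. MR = 53 − Q; setting this equal to 20 gives Q = 33 and P = 36.5.
PS = (36.5 − 20)·33 = 544.5.
With perfect price discrimination, output is the efficient level Q = 66 (where demand meets MC), but every buyer pays their willingness to pay: CS = 0 and PS = total surplus.
PS = ½·(53 − 20)·66 = 1089.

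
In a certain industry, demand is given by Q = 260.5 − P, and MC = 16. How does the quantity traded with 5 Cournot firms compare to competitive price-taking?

Inverting demand: P = 260.5 − Q.
In a 5-firm Cournot equilibrium, symmetry and the first-order condition give q = (260.5 − 16)/(6) = 40.75. So Q = 203.75 and P = 56.75.
Under competition P = MC = 16, so Q = (260.5 − 16)/1 = 244.5.

Cournot: Q = 203.75; Competition: Q = 244.5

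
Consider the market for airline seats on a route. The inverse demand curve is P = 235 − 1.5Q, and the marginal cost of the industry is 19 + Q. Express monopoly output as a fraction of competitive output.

Q_m/Q_c = 0.625

A monopolist chooses Q where MR = MC. MR = 235 − 3Q; setting this equal to 19 + Q gives Q = 54 and P = 154.
Under competition P = MC: 235 − 1.5Q = 19 + Q ⇒ Q = 86.4, P = 105.4.
Ratio Q_m/Q_c = 54/86.4 = 0.625.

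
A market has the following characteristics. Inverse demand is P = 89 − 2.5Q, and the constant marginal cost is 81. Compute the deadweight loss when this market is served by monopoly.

Competitive firms price at marginal cost: P = 81, giving Q = 3.2.
A monopolist chooses Q where MR = MC. MR = 89 − 5Q; setting this equal to 81 gives Q = 1.6 and P = 85.
DWL is the triangle between Q = 1.6 and Q = 3.2: ½·(3.2 − 1.6)·(85 − 81) = 3.2.

DWL = 3.2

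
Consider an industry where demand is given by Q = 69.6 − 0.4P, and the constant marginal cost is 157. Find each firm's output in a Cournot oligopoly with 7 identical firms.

q_i = 0.85

Inverting demand: P = 174 − 2.5Q.
In a 7-firm Cournot equilibrium, symmetry and the first-order condition give q = (174 − 157)/(20) = 0.85. So Q = 5.95 and P = 159.125.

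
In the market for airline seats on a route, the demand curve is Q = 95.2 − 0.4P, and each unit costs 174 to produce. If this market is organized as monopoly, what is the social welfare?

Inverting demand: P = 238 − 2.5Q.
The monopolist equates marginal revenue to marginal cost: 238 − 5Q = 174, so Q = 12.8. From demand, P = 206.
CS = ½·(238 − 206)·12.8 = 204.8; PS = (206 − 174)·12.8 = 409.6; TS = 614.4.

TS = 614.4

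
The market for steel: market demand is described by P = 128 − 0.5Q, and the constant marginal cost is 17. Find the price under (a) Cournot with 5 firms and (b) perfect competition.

In a 5-firm Cournot equilibrium, symmetry and the first-order condition give q = (128 − 17)/(3) = 37. So Q = 185 and P = 35.5.
Under competition P = MC = 17, so Q = (128 − 17)/0.5 = 222.

Cournot: P = 35.5; Competition: P = 17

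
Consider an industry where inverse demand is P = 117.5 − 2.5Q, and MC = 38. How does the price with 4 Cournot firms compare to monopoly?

Cournot: P = 53.9; Monopoly: P = 77.75

In a 4-firm Cournot equilibrium, symmetry and the first-order condition give q = (117.5 − 38)/(12.5) = 6.36. So Q = 25.44 and P = 53.9.
The monopolist equates marginal revenue to marginal cost: 117.5 − 5Q = 38, so Q = 15.9. From demand, P = 77.75.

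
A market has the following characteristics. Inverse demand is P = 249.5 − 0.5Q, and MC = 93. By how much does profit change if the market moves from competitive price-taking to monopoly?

Perfect competition: P = MC = 93, so 249.5 − 0.5Q = 93 and Q = 313.
Profit = (93 − 93)·313 = 0.
A monopolist chooses Q where MR = MC. MR = 249.5 − Q; setting this equal to 93 gives Q = 156.5 and P = 171.25.
Profit = (171.25 − 93)·156.5 = 12246.125.
Change in profit: 12246.125 − 0 = 12246.125.

Profit rises by 12246.125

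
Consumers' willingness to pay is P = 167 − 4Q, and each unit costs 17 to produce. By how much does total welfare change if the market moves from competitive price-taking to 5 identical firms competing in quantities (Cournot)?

Under competition P = MC = 17, so Q = (167 − 17)/4 = 37.5.
CS = ½·(167 − 17)·37.5 = 2812.5; PS = (17 − 17)·37.5 = 0; TS = 2812.5.
In a 5-firm Cournot equilibrium, symmetry and the first-order condition give q = (167 − 17)/(24) = 6.25. So Q = 31.25 and P = 42.
CS = ½·(167 − 42)·31.25 = 1953.125; PS = (42 − 17)·31.25 = 781.25; TS = 2734.375.
Change in total welfare: 2734.375 − 2812.5 = −78.125.

TS falls by 78.125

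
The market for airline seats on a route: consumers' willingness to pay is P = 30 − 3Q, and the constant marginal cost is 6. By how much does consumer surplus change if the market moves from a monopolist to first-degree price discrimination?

A monopolist chooses Q where MR = MC. MR = 30 − 6Q; setting this equal to 6 gives Q = 4 and P = 18.
CS = ½·(30 − 18)·4 = 24.
A perfectly discriminating monopolist sells every unit with P(Q) ≥ MC(Q), so output equals the competitive quantity Q = 8. Each buyer pays their reservation price, so CS = 0 and the firm captures all surplus.
CS = 0.
Change in consumer surplus: 0 − 24 = −24.

Consumer surplus falls by 24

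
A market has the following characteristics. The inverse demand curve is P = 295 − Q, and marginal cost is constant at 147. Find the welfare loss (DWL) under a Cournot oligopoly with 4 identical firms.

Under competition P = MC = 147, so Q = (295 − 147)/1 = 148.
In a 4-firm Cournot equilibrium, symmetry and the first-order condition give q = (295 − 147)/(5) = 29.6. So Q = 118.4 and P = 176.6.
DWL is the triangle between Q = 118.4 and Q = 148: ½·(148 − 118.4)·(176.6 − 147) = 438.08.

DWL = 438.08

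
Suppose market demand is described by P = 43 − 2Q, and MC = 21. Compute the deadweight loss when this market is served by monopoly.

DWL = 30.25

Under competition P = MC = 21, so Q = (43 − 21)/2 = 11.
The monopolist equates marginal revenue to marginal cost: 43 − 4Q = 21, so Q = 5.5. From demand, P = 32.
DWL is the triangle between Q = 5.5 and Q = 11: ½·(11 − 5.5)·(32 − 21) = 30.25.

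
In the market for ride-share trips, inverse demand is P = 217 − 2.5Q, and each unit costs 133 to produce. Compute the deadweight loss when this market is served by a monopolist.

DWL = 352.8

Perfect competition: P = MC = 133, so 217 − 2.5Q = 133 and Q = 33.6.
A monopolist chooses Q where MR = MC. MR = 217 − 5Q; setting this equal to 133 gives Q = 16.8 and P = 175.
DWL is the triangle between Q = 16.8 and Q = 33.6: ½·(33.6 − 16.8)·(175 − 133) = 352.8.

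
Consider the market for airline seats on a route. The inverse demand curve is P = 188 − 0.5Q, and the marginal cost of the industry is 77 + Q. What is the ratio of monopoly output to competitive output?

Q_m/Q_c = 0.75

A monopolist chooses Q where MR = MC. MR = 188 − Q; setting this equal to 77 + Q gives Q = 55.5 and P = 160.25.
Under competition P = MC: 188 − 0.5Q = 77 + Q ⇒ Q = 74, P = 151.
Ratio Q_m/Q_c = 55.5/74 = 0.75.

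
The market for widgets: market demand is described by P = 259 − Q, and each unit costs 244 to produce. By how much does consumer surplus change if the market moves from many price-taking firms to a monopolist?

Perfect competition: P = MC = 244, so 259 − Q = 244 and Q = 15.
CS = ½·(259 − 244)·15 = 112.5.
A monopolist chooses Q where MR = MC. MR = 259 − 2Q; setting this equal to 244 gives Q = 7.5 and P = 251.5.
CS = ½·(259 − 251.5)·7.5 = 28.125.
Change in consumer surplus: 28.125 − 112.5 = −84.375.

CS falls by 84.375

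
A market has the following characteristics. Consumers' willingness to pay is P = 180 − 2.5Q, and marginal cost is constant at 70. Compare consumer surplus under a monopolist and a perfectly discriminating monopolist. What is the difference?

CS falls by 605

A monopolist chooses Q where MR = MC. MR = 180 − 5Q; setting this equal to 70 gives Q = 22 and P = 125.
CS = ½·(180 − 125)·22 = 605.
A perfectly discriminating monopolist sells every unit with P(Q) ≥ MC(Q), so output equals the competitive quantity Q = 44. Each buyer pays their reservation price, so CS = 0 and the firm captures all surplus.
CS = 0.
Change in consumer surplus: 0 − 605 = −605.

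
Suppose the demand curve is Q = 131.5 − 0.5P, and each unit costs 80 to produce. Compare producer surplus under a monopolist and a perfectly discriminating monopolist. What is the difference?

Inverting demand: P = 263 − 2Q.
The monopolist equates marginal revenue to marginal cost: 263 − 4Q = 80, so Q = 45.75. From demand, P = 171.5.
PS = (171.5 − 80)·45.75 = 4186.125.
With perfect price discrimination, output is the efficient level Q = 91.5 (where demand meets MC), but every buyer pays their willingness to pay: CS = 0 and PS = total surplus.
PS = ½·(263 − 80)·91.5 = 8372.25.
Change in producer surplus: 8372.25 − 4186.125 = 4186.125.

PS rises by 4186.125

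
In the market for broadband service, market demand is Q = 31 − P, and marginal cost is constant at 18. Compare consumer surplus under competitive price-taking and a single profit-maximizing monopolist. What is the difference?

Inverting demand: P = 31 − Q.
Competitive firms price at marginal cost: P = 18, giving Q = 13.
CS = ½·(31 − 18)·13 = 84.5.
The monopolist equates marginal revenue to marginal cost: 31 − 2Q = 18, so Q = 6.5. From demand, P = 24.5.
CS = ½·(31 − 24.5)·6.5 = 21.125.
Change in consumer surplus: 21.125 − 84.5 = −63.375.

Consumer surplus falls by 63.375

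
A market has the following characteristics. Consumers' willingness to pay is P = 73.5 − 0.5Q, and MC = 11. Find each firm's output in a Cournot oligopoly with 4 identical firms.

q_i = 25

With 4 symmetric Cournot firms, each firm's FOC gives 73.5 − 2.5q = 11, so q = 25, Q = 4·25 = 100, and P = 23.5.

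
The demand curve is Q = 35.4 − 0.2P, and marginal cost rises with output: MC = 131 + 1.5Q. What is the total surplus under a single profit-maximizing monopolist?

Inverting demand: P = 177 − 5Q.
Monopoly sets MR = MC: 177 − 10Q = 131 + 1.5Q ⇒ Q = 4, P = 177 − 5·4 = 157.
CS = ½·(177 − 157)·4 = 40; PS = (157·4 − 131·4 − ½·1.5·4²) = 92; TS = 132.

TS = 132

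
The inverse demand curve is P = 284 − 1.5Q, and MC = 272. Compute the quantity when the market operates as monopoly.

Q = 4

A monopolist chooses Q where MR = MC. MR = 284 − 3Q; setting this equal to 272 gives Q = 4 and P = 278.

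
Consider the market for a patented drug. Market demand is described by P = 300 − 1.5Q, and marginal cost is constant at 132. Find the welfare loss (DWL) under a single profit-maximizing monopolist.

DWL = 2352

Under competition P = MC = 132, so Q = (300 − 132)/1.5 = 112.
Monopoly sets MR = MC: 300 − 3Q = 132 ⇒ Q = 56, P = 300 − 1.5·56 = 216.
DWL is the triangle between Q = 56 and Q = 112: ½·(112 − 56)·(216 − 132) = 2352.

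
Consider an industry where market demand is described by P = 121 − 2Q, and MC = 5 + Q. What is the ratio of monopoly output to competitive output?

A monopolist chooses Q where MR = MC. MR = 121 − 4Q; setting this equal to 5 + Q gives Q = 23.2 and P = 74.6.
Competitive equilibrium sets price equal to marginal cost: 121 − 2Q = 5 + Q, so Q = 116/3 and P = 131/3.
Ratio Q_m/Q_c = 23.2/(116/3) = 0.6.

Q_m/Q_c = 0.6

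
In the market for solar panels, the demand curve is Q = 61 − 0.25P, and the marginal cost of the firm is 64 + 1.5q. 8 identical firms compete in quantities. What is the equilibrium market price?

Inverting demand: P = 244 − 4Q.
With 8 symmetric Cournot firms, each firm's FOC gives 244 − 36q = 64 + 1.5q, so q = 4.8, Q = 8·4.8 = 38.4, and P = 90.4.

P = 90.4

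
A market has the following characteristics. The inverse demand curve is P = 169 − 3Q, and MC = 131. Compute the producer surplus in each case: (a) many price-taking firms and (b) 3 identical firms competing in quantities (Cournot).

Competition: PS = 0; Cournot: PS = 90.25

Competitive firms price at marginal cost: P = 131, giving Q = 38/3.
PS = (131 − 131)·38/3 = 0.
With 3 symmetric Cournot firms, each firm's FOC gives 169 − 12q = 131, so q = 19/6, Q = 3·19/6 = 9.5, and P = 140.5.
PS = (140.5 − 131)·9.5 = 90.25.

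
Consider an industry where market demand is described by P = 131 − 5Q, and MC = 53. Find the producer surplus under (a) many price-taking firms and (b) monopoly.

Under competition P = MC = 53, so Q = (131 − 53)/5 = 15.6.
PS = (53 − 53)·15.6 = 0.
A monopolist chooses Q where MR = MC. MR = 131 − 10Q; setting this equal to 53 gives Q = 7.8 and P = 92.
PS = (92 − 53)·7.8 = 304.2.

Competition: PS = 0; Monopoly: PS = 304.2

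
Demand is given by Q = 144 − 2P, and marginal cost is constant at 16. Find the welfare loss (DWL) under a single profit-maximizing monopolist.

Inverting demand: P = 72 − 0.5Q.
Under competition P = MC = 16, so Q = (72 − 16)/0.5 = 112.
The monopolist equates marginal revenue to marginal cost: 72 − Q = 16, so Q = 56. From demand, P = 44.
DWL is the triangle between Q = 56 and Q = 112: ½·(112 − 56)·(44 − 16) = 784.

DWL = 784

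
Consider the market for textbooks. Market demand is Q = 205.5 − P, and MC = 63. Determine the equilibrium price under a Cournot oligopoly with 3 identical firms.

Inverting demand: P = 205.5 − Q.
With 3 symmetric Cournot firms, each firm's FOC gives 205.5 − 4q = 63, so q = 35.625, Q = 3·35.625 = 106.875, and P = 98.625.

P = 98.625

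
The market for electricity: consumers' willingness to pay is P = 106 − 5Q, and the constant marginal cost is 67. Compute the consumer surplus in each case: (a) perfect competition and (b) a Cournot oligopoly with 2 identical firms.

Competition: CS = 152.1; Cournot: CS = 67.6

Competitive firms price at marginal cost: P = 67, giving Q = 7.8.
CS = ½·(106 − 67)·7.8 = 152.1.
In a 2-firm Cournot equilibrium, symmetry and the first-order condition give q = (106 − 67)/(15) = 2.6. So Q = 5.2 and P = 80.
CS = ½·(106 − 80)·5.2 = 67.6.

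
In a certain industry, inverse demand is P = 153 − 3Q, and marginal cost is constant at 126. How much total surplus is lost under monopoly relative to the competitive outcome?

DWL = 30.375

Perfect competition: P = MC = 126, so 153 − 3Q = 126 and Q = 9.
Monopoly sets MR = MC: 153 − 6Q = 126 ⇒ Q = 4.5, P = 153 − 3·4.5 = 139.5.
DWL is the triangle between Q = 4.5 and Q = 9: ½·(9 − 4.5)·(139.5 − 126) = 30.375.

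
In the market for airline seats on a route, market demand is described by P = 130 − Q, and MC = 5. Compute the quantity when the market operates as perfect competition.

Q = 125

Competitive firms price at marginal cost: P = 5, giving Q = 125.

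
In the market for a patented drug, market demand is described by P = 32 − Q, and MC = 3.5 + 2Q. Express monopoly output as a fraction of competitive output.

A monopolist chooses Q where MR = MC. MR = 32 − 2Q; setting this equal to 3.5 + 2Q gives Q = 7.125 and P = 24.875.
Under competition P = MC: 32 − Q = 3.5 + 2Q ⇒ Q = 9.5, P = 22.5.
Ratio Q_m/Q_c = 7.125/9.5 = 0.75.

Q_m/Q_c = 0.75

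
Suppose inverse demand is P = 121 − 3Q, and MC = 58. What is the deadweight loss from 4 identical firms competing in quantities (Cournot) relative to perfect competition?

Competitive firms price at marginal cost: P = 58, giving Q = 21.
Cournot with 4 identical firms: the symmetric best-response condition is 121 − 15q = 58. Each firm produces q = 4.2, total output Q = 16.8, price P = 70.6.
DWL is the triangle between Q = 16.8 and Q = 21: ½·(21 − 16.8)·(70.6 − 58) = 26.46.

DWL = 26.46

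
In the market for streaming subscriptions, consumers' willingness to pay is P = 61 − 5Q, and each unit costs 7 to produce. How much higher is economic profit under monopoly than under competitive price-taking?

Competitive firms price at marginal cost: P = 7, giving Q = 10.8.
Profit = (7 − 7)·10.8 = 0.
The monopolist equates marginal revenue to marginal cost: 61 − 10Q = 7, so Q = 5.4. From demand, P = 34.
Profit = (34 − 7)·5.4 = 145.8.
Change in economic profit: 145.8 − 0 = 145.8.

Economic profit rises by 145.8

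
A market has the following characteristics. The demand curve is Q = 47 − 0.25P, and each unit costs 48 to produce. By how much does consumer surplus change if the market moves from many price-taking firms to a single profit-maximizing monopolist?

Inverting demand: P = 188 − 4Q.
Perfect competition: P = MC = 48, so 188 − 4Q = 48 and Q = 35.
CS = ½·(188 − 48)·35 = 2450.
The monopolist equates marginal revenue to marginal cost: 188 − 8Q = 48, so Q = 17.5. From demand, P = 118.
CS = ½·(188 − 118)·17.5 = 612.5.
Change in consumer surplus: 612.5 − 2450 = −1837.5.

Consumer surplus falls by 1837.5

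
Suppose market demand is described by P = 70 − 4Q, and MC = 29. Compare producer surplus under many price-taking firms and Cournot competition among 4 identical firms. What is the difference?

PS rises by 67.24

Perfect competition: P = MC = 29, so 70 − 4Q = 29 and Q = 10.25.
PS = (29 − 29)·10.25 = 0.
With 4 symmetric Cournot firms, each firm's FOC gives 70 − 20q = 29, so q = 2.05, Q = 4·2.05 = 8.2, and P = 37.2.
PS = (37.2 − 29)·8.2 = 67.24.
Change in producer surplus: 67.24 − 0 = 67.24.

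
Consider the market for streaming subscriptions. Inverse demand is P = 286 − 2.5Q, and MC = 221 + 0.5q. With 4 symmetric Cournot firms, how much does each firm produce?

Cournot with 4 identical firms: the symmetric best-response condition is 286 − 12.5q = 221 + 0.5q. Each firm produces q = 5, total output Q = 20, price P = 236.

q_i = 5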